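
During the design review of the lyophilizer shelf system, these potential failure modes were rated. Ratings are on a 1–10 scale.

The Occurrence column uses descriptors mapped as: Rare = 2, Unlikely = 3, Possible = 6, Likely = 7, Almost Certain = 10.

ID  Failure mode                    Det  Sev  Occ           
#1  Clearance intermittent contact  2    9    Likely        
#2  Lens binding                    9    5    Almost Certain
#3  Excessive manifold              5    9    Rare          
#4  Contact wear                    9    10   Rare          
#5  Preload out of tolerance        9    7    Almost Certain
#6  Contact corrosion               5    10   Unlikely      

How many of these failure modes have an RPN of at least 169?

3

RPN = Severity × Occurrence × Detection:
  #1: 9 × 7 × 2 = 126
  #2: 5 × 10 × 9 = 450
  #3: 9 × 2 × 5 = 90
  #4: 10 × 2 × 9 = 180
  #5: 7 × 10 × 9 = 630
  #6: 10 × 3 × 5 = 150
Modes with RPN ≥ 169: #2 (450), #4 (180), #5 (630) → 3.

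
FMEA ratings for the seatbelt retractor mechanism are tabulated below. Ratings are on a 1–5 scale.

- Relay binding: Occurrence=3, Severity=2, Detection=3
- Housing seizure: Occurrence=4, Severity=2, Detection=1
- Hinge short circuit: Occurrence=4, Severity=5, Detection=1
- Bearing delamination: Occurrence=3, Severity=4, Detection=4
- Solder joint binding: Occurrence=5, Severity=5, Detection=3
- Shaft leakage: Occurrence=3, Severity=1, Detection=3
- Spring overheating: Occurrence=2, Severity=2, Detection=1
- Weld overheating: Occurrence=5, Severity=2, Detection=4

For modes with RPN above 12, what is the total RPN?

201

RPN = Severity × Occurrence × Detection:
  Relay binding: 2 × 3 × 3 = 18
  Housing seizure: 2 × 4 × 1 = 8
  Hinge short circuit: 5 × 4 × 1 = 20
  Bearing delamination: 4 × 3 × 4 = 48
  Solder joint binding: 5 × 5 × 3 = 75
  Shaft leakage: 1 × 3 × 3 = 9
  Spring overheating: 2 × 2 × 1 = 4
  Weld overheating: 2 × 5 × 4 = 40
RPN > 12: Relay binding (18), Hinge short circuit (20), Bearing delamination (48), Solder joint binding (75), Weld overheating (40).
Sum: 18 + 20 + 48 + 75 + 40 = 201.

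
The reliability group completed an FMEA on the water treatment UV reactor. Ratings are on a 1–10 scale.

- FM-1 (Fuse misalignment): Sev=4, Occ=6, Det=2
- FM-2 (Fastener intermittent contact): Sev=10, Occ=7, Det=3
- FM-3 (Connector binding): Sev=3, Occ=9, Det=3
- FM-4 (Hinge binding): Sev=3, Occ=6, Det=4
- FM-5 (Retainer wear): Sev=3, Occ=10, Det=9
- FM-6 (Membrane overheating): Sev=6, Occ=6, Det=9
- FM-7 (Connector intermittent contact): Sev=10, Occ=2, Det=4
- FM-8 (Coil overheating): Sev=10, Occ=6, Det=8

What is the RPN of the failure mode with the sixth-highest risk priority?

RPN = Severity × Occurrence × Detection:
  FM-1: 4 × 6 × 2 = 48
  FM-2: 10 × 7 × 3 = 210
  FM-3: 3 × 9 × 3 = 81
  FM-4: 3 × 6 × 4 = 72
  FM-5: 3 × 10 × 9 = 270
  FM-6: 6 × 6 × 9 = 324
  FM-7: 10 × 2 × 4 = 80
  FM-8: 10 × 6 × 8 = 480
Sorted descending: 480, 324, 270, 210, 81, 80, 72, 48.
The sixth-highest RPN is 80 (FM-7).

80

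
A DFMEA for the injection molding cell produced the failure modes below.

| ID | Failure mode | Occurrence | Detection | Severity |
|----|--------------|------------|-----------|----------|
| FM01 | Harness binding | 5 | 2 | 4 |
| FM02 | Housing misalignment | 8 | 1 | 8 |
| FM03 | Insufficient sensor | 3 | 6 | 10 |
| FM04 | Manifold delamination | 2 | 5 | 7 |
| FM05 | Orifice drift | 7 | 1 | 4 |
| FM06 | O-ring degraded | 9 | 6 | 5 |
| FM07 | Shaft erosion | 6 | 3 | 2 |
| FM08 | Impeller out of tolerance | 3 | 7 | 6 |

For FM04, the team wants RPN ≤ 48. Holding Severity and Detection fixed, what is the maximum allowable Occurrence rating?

1

FM04: S=7, O=2, D=5 → current RPN = 70.
Fixed product = 35. Need 35 × O ≤ 48, so O ≤ 48/35 = 1.37.
Maximum integer Occurrence rating = 1 (gives RPN 35; O=2 would give 70 > 48).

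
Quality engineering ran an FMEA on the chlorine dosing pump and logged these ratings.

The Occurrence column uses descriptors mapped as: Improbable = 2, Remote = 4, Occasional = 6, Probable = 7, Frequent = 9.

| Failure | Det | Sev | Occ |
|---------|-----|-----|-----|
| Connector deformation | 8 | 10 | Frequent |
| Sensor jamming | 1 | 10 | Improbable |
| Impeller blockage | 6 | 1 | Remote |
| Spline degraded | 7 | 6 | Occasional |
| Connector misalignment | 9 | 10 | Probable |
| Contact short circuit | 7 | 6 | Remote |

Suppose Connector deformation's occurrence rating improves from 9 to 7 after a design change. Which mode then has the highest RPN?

RPN = Severity × Occurrence × Detection:
  Connector deformation: 10 × 9 × 8 = 720
  Sensor jamming: 10 × 2 × 1 = 20
  Impeller blockage: 1 × 4 × 6 = 24
  Spline degraded: 6 × 6 × 7 = 252
  Connector misalignment: 10 × 7 × 9 = 630
  Contact short circuit: 6 × 4 × 7 = 168
After action: Connector deformation → 10 × 7 × 8 = 560.
Revised RPNs: Connector misalignment=630, Connector deformation=560, Spline degraded=252, Contact short circuit=168, Impeller blockage=24, Sensor jamming=20.
Highest is now Connector misalignment (630).

Connector misalignment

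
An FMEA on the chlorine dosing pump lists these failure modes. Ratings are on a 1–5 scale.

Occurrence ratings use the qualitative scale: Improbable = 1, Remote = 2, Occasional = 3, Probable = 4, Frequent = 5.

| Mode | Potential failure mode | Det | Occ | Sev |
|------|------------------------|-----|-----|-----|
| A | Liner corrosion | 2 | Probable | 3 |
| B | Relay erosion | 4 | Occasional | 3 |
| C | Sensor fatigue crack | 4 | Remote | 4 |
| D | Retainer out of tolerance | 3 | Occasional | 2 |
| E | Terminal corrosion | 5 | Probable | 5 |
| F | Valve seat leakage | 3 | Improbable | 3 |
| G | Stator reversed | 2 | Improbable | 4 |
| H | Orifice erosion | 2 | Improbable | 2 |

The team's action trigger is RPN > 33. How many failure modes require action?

2

RPN = Severity × Occurrence × Detection:
  A: 3 × 4 × 2 = 24
  B: 3 × 3 × 4 = 36
  C: 4 × 2 × 4 = 32
  D: 2 × 3 × 3 = 18
  E: 5 × 4 × 5 = 100
  F: 3 × 1 × 3 = 9
  G: 4 × 1 × 2 = 8
  H: 2 × 1 × 2 = 4
Modes with RPN > 33: B (36), E (100) → 2.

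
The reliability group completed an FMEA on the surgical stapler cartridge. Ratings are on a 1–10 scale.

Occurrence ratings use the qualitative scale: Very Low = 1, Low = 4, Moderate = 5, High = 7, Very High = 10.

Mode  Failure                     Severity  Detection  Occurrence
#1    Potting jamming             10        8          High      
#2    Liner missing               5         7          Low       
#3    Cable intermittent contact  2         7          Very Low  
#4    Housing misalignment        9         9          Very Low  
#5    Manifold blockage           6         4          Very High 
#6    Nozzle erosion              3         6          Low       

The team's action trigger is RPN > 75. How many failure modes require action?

4

RPN = Severity × Occurrence × Detection:
  #1: 10 × 7 × 8 = 560
  #2: 5 × 4 × 7 = 140
  #3: 2 × 1 × 7 = 14
  #4: 9 × 1 × 9 = 81
  #5: 6 × 10 × 4 = 240
  #6: 3 × 4 × 6 = 72
Modes with RPN > 75: #1 (560), #2 (140), #4 (81), #5 (240) → 4.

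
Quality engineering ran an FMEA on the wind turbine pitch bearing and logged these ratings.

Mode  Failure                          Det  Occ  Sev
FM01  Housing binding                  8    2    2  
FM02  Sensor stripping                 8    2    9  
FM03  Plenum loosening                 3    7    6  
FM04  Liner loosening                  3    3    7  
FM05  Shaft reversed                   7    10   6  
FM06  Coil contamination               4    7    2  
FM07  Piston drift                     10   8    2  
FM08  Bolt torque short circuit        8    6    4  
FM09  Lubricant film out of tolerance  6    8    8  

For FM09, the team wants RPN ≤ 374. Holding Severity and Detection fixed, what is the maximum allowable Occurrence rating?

FM09: S=8, O=8, D=6 → current RPN = 384.
Fixed product = 48. Need 48 × O ≤ 374, so O ≤ 374/48 = 7.79.
Maximum integer Occurrence rating = 7 (gives RPN 336; O=8 would give 384 > 374).

7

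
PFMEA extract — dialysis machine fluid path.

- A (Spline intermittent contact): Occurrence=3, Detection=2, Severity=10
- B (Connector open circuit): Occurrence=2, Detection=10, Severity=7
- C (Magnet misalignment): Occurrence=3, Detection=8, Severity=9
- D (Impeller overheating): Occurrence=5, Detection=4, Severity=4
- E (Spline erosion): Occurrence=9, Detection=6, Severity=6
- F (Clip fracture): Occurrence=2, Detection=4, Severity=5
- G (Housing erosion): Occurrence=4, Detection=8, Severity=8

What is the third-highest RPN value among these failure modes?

216

RPN = Severity × Occurrence × Detection:
  A: 10 × 3 × 2 = 60
  B: 7 × 2 × 10 = 140
  C: 9 × 3 × 8 = 216
  D: 4 × 5 × 4 = 80
  E: 6 × 9 × 6 = 324
  F: 5 × 2 × 4 = 40
  G: 8 × 4 × 8 = 256
Sorted descending: 324, 256, 216, 140, 80, 60, 40.
The third-highest RPN is 216 (C).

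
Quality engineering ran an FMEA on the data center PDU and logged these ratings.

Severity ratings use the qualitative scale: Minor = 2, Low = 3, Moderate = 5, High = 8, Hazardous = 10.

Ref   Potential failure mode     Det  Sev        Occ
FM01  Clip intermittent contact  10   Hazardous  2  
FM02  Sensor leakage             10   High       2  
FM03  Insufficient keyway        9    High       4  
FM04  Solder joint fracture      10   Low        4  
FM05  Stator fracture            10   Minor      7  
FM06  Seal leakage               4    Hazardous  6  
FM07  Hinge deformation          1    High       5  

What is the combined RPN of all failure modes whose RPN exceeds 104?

1148

RPN = Severity × Occurrence × Detection:
  FM01: 10 × 2 × 10 = 200
  FM02: 8 × 2 × 10 = 160
  FM03: 8 × 4 × 9 = 288
  FM04: 3 × 4 × 10 = 120
  FM05: 2 × 7 × 10 = 140
  FM06: 10 × 6 × 4 = 240
  FM07: 8 × 5 × 1 = 40
RPN > 104: FM01 (200), FM02 (160), FM03 (288), FM04 (120), FM05 (140), FM06 (240).
Sum: 200 + 160 + 288 + 120 + 140 + 240 = 1148.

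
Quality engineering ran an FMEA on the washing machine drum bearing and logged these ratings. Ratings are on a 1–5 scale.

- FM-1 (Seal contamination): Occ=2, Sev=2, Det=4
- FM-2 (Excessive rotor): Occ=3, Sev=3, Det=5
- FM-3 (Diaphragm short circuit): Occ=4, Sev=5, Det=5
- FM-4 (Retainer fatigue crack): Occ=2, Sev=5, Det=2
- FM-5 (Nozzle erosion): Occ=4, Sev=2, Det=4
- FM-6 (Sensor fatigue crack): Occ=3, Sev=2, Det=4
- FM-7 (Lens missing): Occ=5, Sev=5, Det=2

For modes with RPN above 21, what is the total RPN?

251

RPN = Severity × Occurrence × Detection:
  FM-1: 2 × 2 × 4 = 16
  FM-2: 3 × 3 × 5 = 45
  FM-3: 5 × 4 × 5 = 100
  FM-4: 5 × 2 × 2 = 20
  FM-5: 2 × 4 × 4 = 32
  FM-6: 2 × 3 × 4 = 24
  FM-7: 5 × 5 × 2 = 50
RPN > 21: FM-2 (45), FM-3 (100), FM-5 (32), FM-6 (24), FM-7 (50).
Sum: 45 + 100 + 32 + 24 + 50 = 251.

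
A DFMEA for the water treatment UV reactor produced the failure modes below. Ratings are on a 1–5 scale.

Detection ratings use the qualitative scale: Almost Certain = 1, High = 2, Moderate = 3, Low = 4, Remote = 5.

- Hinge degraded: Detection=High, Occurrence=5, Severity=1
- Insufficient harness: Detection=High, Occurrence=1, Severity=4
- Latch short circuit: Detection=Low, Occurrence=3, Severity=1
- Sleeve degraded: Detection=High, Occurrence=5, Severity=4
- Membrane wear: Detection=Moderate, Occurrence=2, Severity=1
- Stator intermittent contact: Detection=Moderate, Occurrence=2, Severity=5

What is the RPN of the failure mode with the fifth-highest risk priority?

RPN = Severity × Occurrence × Detection:
  Hinge degraded: 1 × 5 × 2 = 10
  Insufficient harness: 4 × 1 × 2 = 8
  Latch short circuit: 1 × 3 × 4 = 12
  Sleeve degraded: 4 × 5 × 2 = 40
  Membrane wear: 1 × 2 × 3 = 6
  Stator intermittent contact: 5 × 2 × 3 = 30
Sorted descending: 40, 30, 12, 10, 8, 6.
The fifth-highest RPN is 8 (Insufficient harness).

8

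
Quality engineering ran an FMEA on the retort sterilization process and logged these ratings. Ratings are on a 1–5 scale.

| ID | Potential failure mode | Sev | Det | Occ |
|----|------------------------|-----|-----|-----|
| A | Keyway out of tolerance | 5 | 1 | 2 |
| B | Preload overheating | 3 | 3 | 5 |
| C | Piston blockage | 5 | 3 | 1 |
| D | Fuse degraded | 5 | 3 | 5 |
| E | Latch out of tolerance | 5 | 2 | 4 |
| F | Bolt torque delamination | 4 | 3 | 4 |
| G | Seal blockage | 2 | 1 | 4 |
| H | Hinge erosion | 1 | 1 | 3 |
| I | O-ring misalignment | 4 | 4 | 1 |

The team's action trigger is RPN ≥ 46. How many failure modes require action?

RPN = Severity × Occurrence × Detection:
  A: 5 × 2 × 1 = 10
  B: 3 × 5 × 3 = 45
  C: 5 × 1 × 3 = 15
  D: 5 × 5 × 3 = 75
  E: 5 × 4 × 2 = 40
  F: 4 × 4 × 3 = 48
  G: 2 × 4 × 1 = 8
  H: 1 × 3 × 1 = 3
  I: 4 × 1 × 4 = 16
Modes with RPN ≥ 46: D (75), F (48) → 2.

2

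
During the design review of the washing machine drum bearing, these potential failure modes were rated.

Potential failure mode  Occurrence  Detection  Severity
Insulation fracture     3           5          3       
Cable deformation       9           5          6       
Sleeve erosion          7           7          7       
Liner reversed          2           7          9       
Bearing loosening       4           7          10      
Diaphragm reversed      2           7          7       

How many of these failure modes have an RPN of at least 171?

RPN = Severity × Occurrence × Detection:
  Insulation fracture: 3 × 3 × 5 = 45
  Cable deformation: 6 × 9 × 5 = 270
  Sleeve erosion: 7 × 7 × 7 = 343
  Liner reversed: 9 × 2 × 7 = 126
  Bearing loosening: 10 × 4 × 7 = 280
  Diaphragm reversed: 7 × 2 × 7 = 98
Modes with RPN ≥ 171: Cable deformation (270), Sleeve erosion (343), Bearing loosening (280) → 3.

3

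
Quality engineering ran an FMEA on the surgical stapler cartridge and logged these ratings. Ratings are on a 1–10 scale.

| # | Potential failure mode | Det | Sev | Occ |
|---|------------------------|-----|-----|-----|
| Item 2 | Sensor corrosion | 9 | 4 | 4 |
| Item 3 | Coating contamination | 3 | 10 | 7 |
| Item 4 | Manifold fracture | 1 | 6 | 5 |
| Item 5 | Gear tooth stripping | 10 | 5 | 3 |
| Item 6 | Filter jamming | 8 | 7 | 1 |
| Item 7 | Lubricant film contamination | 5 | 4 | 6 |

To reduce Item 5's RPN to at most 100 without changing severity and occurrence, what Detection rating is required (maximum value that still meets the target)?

Item 5: S=5, O=3, D=10 → current RPN = 150.
Fixed product = 15. Need 15 × D ≤ 100, so D ≤ 100/15 = 6.67.
Maximum integer Detection rating = 6 (gives RPN 90; D=7 would give 105 > 100).

6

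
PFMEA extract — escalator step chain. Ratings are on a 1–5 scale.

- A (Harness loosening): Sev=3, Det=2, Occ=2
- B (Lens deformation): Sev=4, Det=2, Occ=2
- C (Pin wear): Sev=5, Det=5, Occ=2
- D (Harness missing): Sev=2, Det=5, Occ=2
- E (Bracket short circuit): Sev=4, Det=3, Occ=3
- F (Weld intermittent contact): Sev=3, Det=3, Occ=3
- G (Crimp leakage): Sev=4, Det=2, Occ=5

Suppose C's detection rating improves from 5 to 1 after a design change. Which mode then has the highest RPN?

G

RPN = Severity × Occurrence × Detection:
  A: 3 × 2 × 2 = 12
  B: 4 × 2 × 2 = 16
  C: 5 × 2 × 5 = 50
  D: 2 × 2 × 5 = 20
  E: 4 × 3 × 3 = 36
  F: 3 × 3 × 3 = 27
  G: 4 × 5 × 2 = 40
After action: C → 5 × 2 × 1 = 10.
Revised RPNs: G=40, E=36, F=27, D=20, B=16, A=12, C=10.
Highest is now G (40).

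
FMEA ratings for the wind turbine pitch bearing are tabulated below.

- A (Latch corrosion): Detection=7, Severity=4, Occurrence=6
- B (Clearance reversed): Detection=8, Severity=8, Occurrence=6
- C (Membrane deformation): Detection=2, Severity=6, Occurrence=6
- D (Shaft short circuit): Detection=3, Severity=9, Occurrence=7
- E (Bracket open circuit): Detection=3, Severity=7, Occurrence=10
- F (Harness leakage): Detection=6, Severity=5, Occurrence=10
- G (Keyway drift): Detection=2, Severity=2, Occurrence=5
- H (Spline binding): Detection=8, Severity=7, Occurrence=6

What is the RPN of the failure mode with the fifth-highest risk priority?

189

RPN = Severity × Occurrence × Detection:
  A: 4 × 6 × 7 = 168
  B: 8 × 6 × 8 = 384
  C: 6 × 6 × 2 = 72
  D: 9 × 7 × 3 = 189
  E: 7 × 10 × 3 = 210
  F: 5 × 10 × 6 = 300
  G: 2 × 5 × 2 = 20
  H: 7 × 6 × 8 = 336
Sorted descending: 384, 336, 300, 210, 189, 168, 72, 20.
The fifth-highest RPN is 189 (D).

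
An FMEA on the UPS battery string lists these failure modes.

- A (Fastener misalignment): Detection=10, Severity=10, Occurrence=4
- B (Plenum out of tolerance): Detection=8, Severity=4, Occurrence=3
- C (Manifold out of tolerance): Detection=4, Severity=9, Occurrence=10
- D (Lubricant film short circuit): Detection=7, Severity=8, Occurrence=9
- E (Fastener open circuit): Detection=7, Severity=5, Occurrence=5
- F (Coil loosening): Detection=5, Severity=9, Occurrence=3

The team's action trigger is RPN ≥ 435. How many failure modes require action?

1

RPN = Severity × Occurrence × Detection:
  A: 10 × 4 × 10 = 400
  B: 4 × 3 × 8 = 96
  C: 9 × 10 × 4 = 360
  D: 8 × 9 × 7 = 504
  E: 5 × 5 × 7 = 175
  F: 9 × 3 × 5 = 135
Modes with RPN ≥ 435: D (504) → 1.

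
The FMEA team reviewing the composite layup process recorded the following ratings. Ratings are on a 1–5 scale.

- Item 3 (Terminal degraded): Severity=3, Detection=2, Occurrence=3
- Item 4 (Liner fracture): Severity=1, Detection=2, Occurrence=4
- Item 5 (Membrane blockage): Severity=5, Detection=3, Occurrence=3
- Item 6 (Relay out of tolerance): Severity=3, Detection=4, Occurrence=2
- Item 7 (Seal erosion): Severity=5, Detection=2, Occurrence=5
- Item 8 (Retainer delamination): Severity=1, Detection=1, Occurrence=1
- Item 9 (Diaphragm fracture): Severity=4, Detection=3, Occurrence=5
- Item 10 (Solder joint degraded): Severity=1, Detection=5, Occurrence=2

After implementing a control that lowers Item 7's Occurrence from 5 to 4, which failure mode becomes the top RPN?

RPN = Severity × Occurrence × Detection:
  Item 3: 3 × 3 × 2 = 18
  Item 4: 1 × 4 × 2 = 8
  Item 5: 5 × 3 × 3 = 45
  Item 6: 3 × 2 × 4 = 24
  Item 7: 5 × 5 × 2 = 50
  Item 8: 1 × 1 × 1 = 1
  Item 9: 4 × 5 × 3 = 60
  Item 10: 1 × 2 × 5 = 10
After action: Item 7 → 5 × 4 × 2 = 40.
Revised RPNs: Item 9=60, Item 5=45, Item 7=40, Item 6=24, Item 3=18, Item 10=10, Item 4=8, Item 8=1.
Highest is now Item 9 (60).

Item 9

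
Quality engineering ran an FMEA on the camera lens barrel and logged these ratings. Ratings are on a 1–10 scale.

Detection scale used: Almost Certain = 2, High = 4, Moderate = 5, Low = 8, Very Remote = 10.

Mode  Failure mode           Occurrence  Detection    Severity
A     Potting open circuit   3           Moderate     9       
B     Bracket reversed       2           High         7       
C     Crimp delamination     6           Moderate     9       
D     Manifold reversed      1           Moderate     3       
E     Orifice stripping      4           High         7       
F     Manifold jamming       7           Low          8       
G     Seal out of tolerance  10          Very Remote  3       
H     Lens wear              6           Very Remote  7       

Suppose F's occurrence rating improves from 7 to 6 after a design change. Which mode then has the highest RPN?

H

RPN = Severity × Occurrence × Detection:
  A: 9 × 3 × 5 = 135
  B: 7 × 2 × 4 = 56
  C: 9 × 6 × 5 = 270
  D: 3 × 1 × 5 = 15
  E: 7 × 4 × 4 = 112
  F: 8 × 7 × 8 = 448
  G: 3 × 10 × 10 = 300
  H: 7 × 6 × 10 = 420
After action: F → 8 × 6 × 8 = 384.
Revised RPNs: H=420, F=384, G=300, C=270, A=135, E=112, B=56, D=15.
Highest is now H (420).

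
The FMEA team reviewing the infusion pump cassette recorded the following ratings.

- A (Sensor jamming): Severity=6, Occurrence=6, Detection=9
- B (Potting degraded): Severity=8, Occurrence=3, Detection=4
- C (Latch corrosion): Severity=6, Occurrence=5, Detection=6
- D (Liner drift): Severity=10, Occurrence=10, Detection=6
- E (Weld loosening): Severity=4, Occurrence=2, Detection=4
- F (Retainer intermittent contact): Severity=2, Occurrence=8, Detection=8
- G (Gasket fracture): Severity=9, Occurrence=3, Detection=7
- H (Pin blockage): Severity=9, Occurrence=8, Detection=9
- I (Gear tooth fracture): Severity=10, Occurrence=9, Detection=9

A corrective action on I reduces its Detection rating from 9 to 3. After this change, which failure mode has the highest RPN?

RPN = Severity × Occurrence × Detection:
  A: 6 × 6 × 9 = 324
  B: 8 × 3 × 4 = 96
  C: 6 × 5 × 6 = 180
  D: 10 × 10 × 6 = 600
  E: 4 × 2 × 4 = 32
  F: 2 × 8 × 8 = 128
  G: 9 × 3 × 7 = 189
  H: 9 × 8 × 9 = 648
  I: 10 × 9 × 9 = 810
After action: I → 10 × 9 × 3 = 270.
Revised RPNs: H=648, D=600, A=324, I=270, G=189, C=180, F=128, B=96, E=32.
Highest is now H (648).

H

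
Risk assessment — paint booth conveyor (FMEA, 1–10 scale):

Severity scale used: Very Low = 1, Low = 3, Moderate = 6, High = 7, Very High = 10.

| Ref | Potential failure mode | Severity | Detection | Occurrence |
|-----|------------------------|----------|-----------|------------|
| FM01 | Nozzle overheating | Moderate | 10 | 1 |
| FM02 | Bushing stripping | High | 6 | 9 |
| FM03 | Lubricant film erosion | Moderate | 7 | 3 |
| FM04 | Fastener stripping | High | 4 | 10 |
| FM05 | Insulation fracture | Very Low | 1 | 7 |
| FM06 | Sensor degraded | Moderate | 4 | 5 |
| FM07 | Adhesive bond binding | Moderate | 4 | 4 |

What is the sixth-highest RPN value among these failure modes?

RPN = Severity × Occurrence × Detection:
  FM01: 6 × 1 × 10 = 60
  FM02: 7 × 9 × 6 = 378
  FM03: 6 × 3 × 7 = 126
  FM04: 7 × 10 × 4 = 280
  FM05: 1 × 7 × 1 = 7
  FM06: 6 × 5 × 4 = 120
  FM07: 6 × 4 × 4 = 96
Sorted descending: 378, 280, 126, 120, 96, 60, 7.
The sixth-highest RPN is 60 (FM01).

60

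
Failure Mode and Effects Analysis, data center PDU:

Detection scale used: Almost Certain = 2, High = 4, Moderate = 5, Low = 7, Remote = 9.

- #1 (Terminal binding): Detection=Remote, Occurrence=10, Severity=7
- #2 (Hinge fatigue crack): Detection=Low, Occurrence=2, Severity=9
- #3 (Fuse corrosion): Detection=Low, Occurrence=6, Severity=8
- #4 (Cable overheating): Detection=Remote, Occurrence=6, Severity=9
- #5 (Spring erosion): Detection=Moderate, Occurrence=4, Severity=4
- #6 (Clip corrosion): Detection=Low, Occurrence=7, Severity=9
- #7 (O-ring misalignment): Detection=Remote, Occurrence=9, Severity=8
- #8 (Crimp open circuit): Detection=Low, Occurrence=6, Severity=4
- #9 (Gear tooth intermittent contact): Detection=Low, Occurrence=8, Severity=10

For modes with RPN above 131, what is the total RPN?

3269

RPN = Severity × Occurrence × Detection:
  #1: 7 × 10 × 9 = 630
  #2: 9 × 2 × 7 = 126
  #3: 8 × 6 × 7 = 336
  #4: 9 × 6 × 9 = 486
  #5: 4 × 4 × 5 = 80
  #6: 9 × 7 × 7 = 441
  #7: 8 × 9 × 9 = 648
  #8: 4 × 6 × 7 = 168
  #9: 10 × 8 × 7 = 560
RPN > 131: #1 (630), #3 (336), #4 (486), #6 (441), #7 (648), #8 (168), #9 (560).
Sum: 630 + 336 + 486 + 441 + 648 + 168 + 560 = 3269.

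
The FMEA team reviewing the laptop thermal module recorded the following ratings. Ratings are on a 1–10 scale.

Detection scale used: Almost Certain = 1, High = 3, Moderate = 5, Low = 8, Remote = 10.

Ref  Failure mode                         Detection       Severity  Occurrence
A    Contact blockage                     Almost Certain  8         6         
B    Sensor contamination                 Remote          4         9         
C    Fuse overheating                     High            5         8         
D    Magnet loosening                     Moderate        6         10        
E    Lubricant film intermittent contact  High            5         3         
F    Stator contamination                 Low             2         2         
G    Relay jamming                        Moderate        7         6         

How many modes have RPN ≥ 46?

5

RPN = Severity × Occurrence × Detection:
  A: 8 × 6 × 1 = 48
  B: 4 × 9 × 10 = 360
  C: 5 × 8 × 3 = 120
  D: 6 × 10 × 5 = 300
  E: 5 × 3 × 3 = 45
  F: 2 × 2 × 8 = 32
  G: 7 × 6 × 5 = 210
Modes with RPN ≥ 46: A (48), B (360), C (120), D (300), G (210) → 5.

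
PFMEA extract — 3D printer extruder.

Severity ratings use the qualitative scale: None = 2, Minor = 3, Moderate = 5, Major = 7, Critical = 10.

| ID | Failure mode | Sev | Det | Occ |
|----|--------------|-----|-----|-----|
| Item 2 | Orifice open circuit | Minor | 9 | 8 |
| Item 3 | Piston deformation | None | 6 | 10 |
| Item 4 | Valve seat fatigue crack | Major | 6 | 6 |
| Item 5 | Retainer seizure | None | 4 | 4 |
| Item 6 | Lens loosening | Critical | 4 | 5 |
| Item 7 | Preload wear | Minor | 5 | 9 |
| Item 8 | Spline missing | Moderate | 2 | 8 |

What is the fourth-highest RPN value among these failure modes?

RPN = Severity × Occurrence × Detection:
  Item 2: 3 × 8 × 9 = 216
  Item 3: 2 × 10 × 6 = 120
  Item 4: 7 × 6 × 6 = 252
  Item 5: 2 × 4 × 4 = 32
  Item 6: 10 × 5 × 4 = 200
  Item 7: 3 × 9 × 5 = 135
  Item 8: 5 × 8 × 2 = 80
Sorted descending: 252, 216, 200, 135, 120, 80, 32.
The fourth-highest RPN is 135 (Item 7).

135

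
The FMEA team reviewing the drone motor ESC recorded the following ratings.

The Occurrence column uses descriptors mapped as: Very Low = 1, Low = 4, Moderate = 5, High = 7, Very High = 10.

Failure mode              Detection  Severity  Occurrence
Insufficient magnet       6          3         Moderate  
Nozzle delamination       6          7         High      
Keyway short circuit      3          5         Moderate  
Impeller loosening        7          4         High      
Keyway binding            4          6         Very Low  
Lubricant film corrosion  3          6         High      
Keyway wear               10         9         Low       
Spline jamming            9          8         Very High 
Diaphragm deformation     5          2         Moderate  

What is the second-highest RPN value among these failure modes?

360

RPN = Severity × Occurrence × Detection:
  Insufficient magnet: 3 × 5 × 6 = 90
  Nozzle delamination: 7 × 7 × 6 = 294
  Keyway short circuit: 5 × 5 × 3 = 75
  Impeller loosening: 4 × 7 × 7 = 196
  Keyway binding: 6 × 1 × 4 = 24
  Lubricant film corrosion: 6 × 7 × 3 = 126
  Keyway wear: 9 × 4 × 10 = 360
  Spline jamming: 8 × 10 × 9 = 720
  Diaphragm deformation: 2 × 5 × 5 = 50
Sorted descending: 720, 360, 294, 196, 126, 90, 75, 50, 24.
The second-highest RPN is 360 (Keyway wear).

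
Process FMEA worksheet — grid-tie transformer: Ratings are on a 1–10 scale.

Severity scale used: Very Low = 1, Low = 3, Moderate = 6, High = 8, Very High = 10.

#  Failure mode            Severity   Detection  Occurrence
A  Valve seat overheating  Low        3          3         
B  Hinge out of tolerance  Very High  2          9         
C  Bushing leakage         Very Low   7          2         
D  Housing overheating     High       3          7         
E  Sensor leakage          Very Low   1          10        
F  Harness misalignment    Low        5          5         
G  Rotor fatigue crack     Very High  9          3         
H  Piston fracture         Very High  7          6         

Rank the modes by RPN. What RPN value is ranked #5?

RPN = Severity × Occurrence × Detection:
  A: 3 × 3 × 3 = 27
  B: 10 × 9 × 2 = 180
  C: 1 × 2 × 7 = 14
  D: 8 × 7 × 3 = 168
  E: 1 × 10 × 1 = 10
  F: 3 × 5 × 5 = 75
  G: 10 × 3 × 9 = 270
  H: 10 × 6 × 7 = 420
Sorted descending: 420, 270, 180, 168, 75, 27, 14, 10.
The fifth-highest RPN is 75 (F).

75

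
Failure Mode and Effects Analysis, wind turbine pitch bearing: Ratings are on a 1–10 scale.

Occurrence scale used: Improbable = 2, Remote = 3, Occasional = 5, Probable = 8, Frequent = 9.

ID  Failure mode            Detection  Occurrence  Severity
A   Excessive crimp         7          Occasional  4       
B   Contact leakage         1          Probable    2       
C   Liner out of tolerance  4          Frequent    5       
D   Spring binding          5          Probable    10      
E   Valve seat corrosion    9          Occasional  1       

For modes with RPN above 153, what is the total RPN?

RPN = Severity × Occurrence × Detection:
  A: 4 × 5 × 7 = 140
  B: 2 × 8 × 1 = 16
  C: 5 × 9 × 4 = 180
  D: 10 × 8 × 5 = 400
  E: 1 × 5 × 9 = 45
RPN > 153: C (180), D (400).
Sum: 180 + 400 = 580.

580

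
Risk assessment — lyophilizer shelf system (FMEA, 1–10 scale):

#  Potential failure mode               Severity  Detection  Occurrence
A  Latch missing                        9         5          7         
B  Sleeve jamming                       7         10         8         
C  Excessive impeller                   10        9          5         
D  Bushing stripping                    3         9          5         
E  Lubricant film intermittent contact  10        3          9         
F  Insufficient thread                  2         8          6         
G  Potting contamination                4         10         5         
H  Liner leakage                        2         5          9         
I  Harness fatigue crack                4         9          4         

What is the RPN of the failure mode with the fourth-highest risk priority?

270

RPN = Severity × Occurrence × Detection:
  A: 9 × 7 × 5 = 315
  B: 7 × 8 × 10 = 560
  C: 10 × 5 × 9 = 450
  D: 3 × 5 × 9 = 135
  E: 10 × 9 × 3 = 270
  F: 2 × 6 × 8 = 96
  G: 4 × 5 × 10 = 200
  H: 2 × 9 × 5 = 90
  I: 4 × 4 × 9 = 144
Sorted descending: 560, 450, 315, 270, 200, 144, 135, 96, 90.
The fourth-highest RPN is 270 (E).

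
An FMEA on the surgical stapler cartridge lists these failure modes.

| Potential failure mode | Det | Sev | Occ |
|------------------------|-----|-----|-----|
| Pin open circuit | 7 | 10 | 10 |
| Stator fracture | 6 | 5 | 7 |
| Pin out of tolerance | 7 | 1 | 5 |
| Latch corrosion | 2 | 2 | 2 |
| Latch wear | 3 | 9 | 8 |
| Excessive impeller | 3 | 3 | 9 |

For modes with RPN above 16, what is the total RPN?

1242

RPN = Severity × Occurrence × Detection:
  Pin open circuit: 10 × 10 × 7 = 700
  Stator fracture: 5 × 7 × 6 = 210
  Pin out of tolerance: 1 × 5 × 7 = 35
  Latch corrosion: 2 × 2 × 2 = 8
  Latch wear: 9 × 8 × 3 = 216
  Excessive impeller: 3 × 9 × 3 = 81
RPN > 16: Pin open circuit (700), Stator fracture (210), Pin out of tolerance (35), Latch wear (216), Excessive impeller (81).
Sum: 700 + 210 + 35 + 216 + 81 = 1242.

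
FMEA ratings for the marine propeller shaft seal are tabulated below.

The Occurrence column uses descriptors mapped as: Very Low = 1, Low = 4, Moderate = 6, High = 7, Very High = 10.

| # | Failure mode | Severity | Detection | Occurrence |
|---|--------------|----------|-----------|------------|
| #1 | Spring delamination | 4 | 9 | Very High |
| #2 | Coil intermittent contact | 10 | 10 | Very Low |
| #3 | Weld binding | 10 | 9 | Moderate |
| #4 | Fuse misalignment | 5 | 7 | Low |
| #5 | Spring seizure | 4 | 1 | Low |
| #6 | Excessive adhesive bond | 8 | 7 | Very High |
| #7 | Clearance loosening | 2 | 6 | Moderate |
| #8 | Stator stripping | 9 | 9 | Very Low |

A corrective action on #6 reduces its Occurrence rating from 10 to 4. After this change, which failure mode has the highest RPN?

#3

RPN = Severity × Occurrence × Detection:
  #1: 4 × 10 × 9 = 360
  #2: 10 × 1 × 10 = 100
  #3: 10 × 6 × 9 = 540
  #4: 5 × 4 × 7 = 140
  #5: 4 × 4 × 1 = 16
  #6: 8 × 10 × 7 = 560
  #7: 2 × 6 × 6 = 72
  #8: 9 × 1 × 9 = 81
After action: #6 → 8 × 4 × 7 = 224.
Revised RPNs: #3=540, #1=360, #6=224, #4=140, #2=100, #8=81, #7=72, #5=16.
Highest is now #3 (540).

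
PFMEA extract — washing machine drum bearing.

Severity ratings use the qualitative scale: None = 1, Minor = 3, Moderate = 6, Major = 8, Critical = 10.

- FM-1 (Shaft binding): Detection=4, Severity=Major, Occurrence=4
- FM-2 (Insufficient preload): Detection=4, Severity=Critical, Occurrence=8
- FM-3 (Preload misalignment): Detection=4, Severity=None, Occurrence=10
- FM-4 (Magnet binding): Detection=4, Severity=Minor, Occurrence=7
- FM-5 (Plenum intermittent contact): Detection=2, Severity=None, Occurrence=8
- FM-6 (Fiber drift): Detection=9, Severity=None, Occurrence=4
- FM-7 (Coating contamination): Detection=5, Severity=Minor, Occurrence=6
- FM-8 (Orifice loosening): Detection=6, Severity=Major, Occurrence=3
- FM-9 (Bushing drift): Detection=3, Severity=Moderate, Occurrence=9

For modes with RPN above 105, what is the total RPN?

754

RPN = Severity × Occurrence × Detection:
  FM-1: 8 × 4 × 4 = 128
  FM-2: 10 × 8 × 4 = 320
  FM-3: 1 × 10 × 4 = 40
  FM-4: 3 × 7 × 4 = 84
  FM-5: 1 × 8 × 2 = 16
  FM-6: 1 × 4 × 9 = 36
  FM-7: 3 × 6 × 5 = 90
  FM-8: 8 × 3 × 6 = 144
  FM-9: 6 × 9 × 3 = 162
RPN > 105: FM-1 (128), FM-2 (320), FM-8 (144), FM-9 (162).
Sum: 128 + 320 + 144 + 162 = 754.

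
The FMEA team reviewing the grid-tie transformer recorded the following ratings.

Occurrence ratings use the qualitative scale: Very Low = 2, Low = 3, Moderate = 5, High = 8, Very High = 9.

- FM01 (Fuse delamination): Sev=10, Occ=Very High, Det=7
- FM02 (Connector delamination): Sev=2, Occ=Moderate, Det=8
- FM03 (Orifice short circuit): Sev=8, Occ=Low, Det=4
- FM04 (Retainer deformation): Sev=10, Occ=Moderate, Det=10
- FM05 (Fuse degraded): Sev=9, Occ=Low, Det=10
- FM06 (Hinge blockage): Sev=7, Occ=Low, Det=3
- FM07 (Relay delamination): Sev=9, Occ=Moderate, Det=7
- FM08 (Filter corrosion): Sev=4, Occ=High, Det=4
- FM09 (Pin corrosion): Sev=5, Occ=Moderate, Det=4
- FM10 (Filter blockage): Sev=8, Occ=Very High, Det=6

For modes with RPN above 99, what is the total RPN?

RPN = Severity × Occurrence × Detection:
  FM01: 10 × 9 × 7 = 630
  FM02: 2 × 5 × 8 = 80
  FM03: 8 × 3 × 4 = 96
  FM04: 10 × 5 × 10 = 500
  FM05: 9 × 3 × 10 = 270
  FM06: 7 × 3 × 3 = 63
  FM07: 9 × 5 × 7 = 315
  FM08: 4 × 8 × 4 = 128
  FM09: 5 × 5 × 4 = 100
  FM10: 8 × 9 × 6 = 432
RPN > 99: FM01 (630), FM04 (500), FM05 (270), FM07 (315), FM08 (128), FM09 (100), FM10 (432).
Sum: 630 + 500 + 270 + 315 + 128 + 100 + 432 = 2375.

2375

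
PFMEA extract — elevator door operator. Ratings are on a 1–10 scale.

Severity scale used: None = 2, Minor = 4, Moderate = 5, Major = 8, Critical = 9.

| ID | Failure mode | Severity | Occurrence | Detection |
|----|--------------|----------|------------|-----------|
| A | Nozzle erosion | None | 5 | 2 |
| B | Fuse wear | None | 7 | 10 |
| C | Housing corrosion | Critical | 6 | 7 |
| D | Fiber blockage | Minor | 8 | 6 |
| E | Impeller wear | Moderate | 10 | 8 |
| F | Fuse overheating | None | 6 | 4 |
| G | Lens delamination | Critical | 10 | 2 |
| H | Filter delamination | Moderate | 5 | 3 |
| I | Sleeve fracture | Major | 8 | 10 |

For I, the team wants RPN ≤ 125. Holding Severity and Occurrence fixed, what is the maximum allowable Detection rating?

I: S=8, O=8, D=10 → current RPN = 640.
Fixed product = 64. Need 64 × D ≤ 125, so D ≤ 125/64 = 1.95.
Maximum integer Detection rating = 1 (gives RPN 64; D=2 would give 128 > 125).

1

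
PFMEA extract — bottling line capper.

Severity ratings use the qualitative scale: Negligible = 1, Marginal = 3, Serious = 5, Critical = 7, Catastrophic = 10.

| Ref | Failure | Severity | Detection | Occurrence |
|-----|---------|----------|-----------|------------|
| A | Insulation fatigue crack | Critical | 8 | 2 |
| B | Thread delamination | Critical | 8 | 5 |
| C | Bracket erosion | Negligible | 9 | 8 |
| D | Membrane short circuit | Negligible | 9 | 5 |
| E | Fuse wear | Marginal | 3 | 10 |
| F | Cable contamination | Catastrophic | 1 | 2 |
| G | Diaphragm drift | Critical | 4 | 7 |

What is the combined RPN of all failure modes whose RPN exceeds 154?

476

RPN = Severity × Occurrence × Detection:
  A: 7 × 2 × 8 = 112
  B: 7 × 5 × 8 = 280
  C: 1 × 8 × 9 = 72
  D: 1 × 5 × 9 = 45
  E: 3 × 10 × 3 = 90
  F: 10 × 2 × 1 = 20
  G: 7 × 7 × 4 = 196
RPN > 154: B (280), G (196).
Sum: 280 + 196 = 476.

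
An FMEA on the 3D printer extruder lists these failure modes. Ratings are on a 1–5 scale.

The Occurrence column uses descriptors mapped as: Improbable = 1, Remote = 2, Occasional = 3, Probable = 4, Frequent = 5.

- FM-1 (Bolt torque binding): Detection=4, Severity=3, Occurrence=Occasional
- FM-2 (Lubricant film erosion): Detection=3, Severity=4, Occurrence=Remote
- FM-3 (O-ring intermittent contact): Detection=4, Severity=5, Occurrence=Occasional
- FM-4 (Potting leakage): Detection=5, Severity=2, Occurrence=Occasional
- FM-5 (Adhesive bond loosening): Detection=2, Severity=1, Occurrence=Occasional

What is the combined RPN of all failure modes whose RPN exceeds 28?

RPN = Severity × Occurrence × Detection:
  FM-1: 3 × 3 × 4 = 36
  FM-2: 4 × 2 × 3 = 24
  FM-3: 5 × 3 × 4 = 60
  FM-4: 2 × 3 × 5 = 30
  FM-5: 1 × 3 × 2 = 6
RPN > 28: FM-1 (36), FM-3 (60), FM-4 (30).
Sum: 36 + 60 + 30 = 126.

126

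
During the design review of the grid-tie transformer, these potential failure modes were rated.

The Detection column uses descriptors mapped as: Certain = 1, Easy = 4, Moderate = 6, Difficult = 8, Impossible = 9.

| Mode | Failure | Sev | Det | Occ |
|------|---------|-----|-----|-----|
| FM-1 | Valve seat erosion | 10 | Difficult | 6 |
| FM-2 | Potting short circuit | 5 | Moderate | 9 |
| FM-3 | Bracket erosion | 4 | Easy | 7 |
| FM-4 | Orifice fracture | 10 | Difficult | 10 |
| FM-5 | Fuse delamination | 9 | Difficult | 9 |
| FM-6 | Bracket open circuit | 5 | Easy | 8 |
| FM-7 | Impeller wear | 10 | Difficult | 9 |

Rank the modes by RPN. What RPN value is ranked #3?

648

RPN = Severity × Occurrence × Detection:
  FM-1: 10 × 6 × 8 = 480
  FM-2: 5 × 9 × 6 = 270
  FM-3: 4 × 7 × 4 = 112
  FM-4: 10 × 10 × 8 = 800
  FM-5: 9 × 9 × 8 = 648
  FM-6: 5 × 8 × 4 = 160
  FM-7: 10 × 9 × 8 = 720
Sorted descending: 800, 720, 648, 480, 270, 160, 112.
The third-highest RPN is 648 (FM-5).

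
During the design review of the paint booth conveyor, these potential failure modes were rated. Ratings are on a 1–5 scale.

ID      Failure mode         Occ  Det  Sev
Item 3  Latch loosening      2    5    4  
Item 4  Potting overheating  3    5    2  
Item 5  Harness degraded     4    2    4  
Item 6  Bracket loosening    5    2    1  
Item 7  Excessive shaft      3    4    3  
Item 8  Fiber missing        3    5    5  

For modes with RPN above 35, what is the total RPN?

RPN = Severity × Occurrence × Detection:
  Item 3: 4 × 2 × 5 = 40
  Item 4: 2 × 3 × 5 = 30
  Item 5: 4 × 4 × 2 = 32
  Item 6: 1 × 5 × 2 = 10
  Item 7: 3 × 3 × 4 = 36
  Item 8: 5 × 3 × 5 = 75
RPN > 35: Item 3 (40), Item 7 (36), Item 8 (75).
Sum: 40 + 36 + 75 = 151.

151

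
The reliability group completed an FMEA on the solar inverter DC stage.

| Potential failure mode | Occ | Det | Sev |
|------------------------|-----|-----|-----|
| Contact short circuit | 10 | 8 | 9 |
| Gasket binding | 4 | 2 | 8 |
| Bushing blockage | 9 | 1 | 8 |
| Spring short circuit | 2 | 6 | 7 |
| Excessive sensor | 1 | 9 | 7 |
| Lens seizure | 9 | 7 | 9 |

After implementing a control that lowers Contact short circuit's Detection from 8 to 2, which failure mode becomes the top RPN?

Lens seizure

RPN = Severity × Occurrence × Detection:
  Contact short circuit: 9 × 10 × 8 = 720
  Gasket binding: 8 × 4 × 2 = 64
  Bushing blockage: 8 × 9 × 1 = 72
  Spring short circuit: 7 × 2 × 6 = 84
  Excessive sensor: 7 × 1 × 9 = 63
  Lens seizure: 9 × 9 × 7 = 567
After action: Contact short circuit → 9 × 10 × 2 = 180.
Revised RPNs: Lens seizure=567, Contact short circuit=180, Spring short circuit=84, Bushing blockage=72, Gasket binding=64, Excessive sensor=63.
Highest is now Lens seizure (567).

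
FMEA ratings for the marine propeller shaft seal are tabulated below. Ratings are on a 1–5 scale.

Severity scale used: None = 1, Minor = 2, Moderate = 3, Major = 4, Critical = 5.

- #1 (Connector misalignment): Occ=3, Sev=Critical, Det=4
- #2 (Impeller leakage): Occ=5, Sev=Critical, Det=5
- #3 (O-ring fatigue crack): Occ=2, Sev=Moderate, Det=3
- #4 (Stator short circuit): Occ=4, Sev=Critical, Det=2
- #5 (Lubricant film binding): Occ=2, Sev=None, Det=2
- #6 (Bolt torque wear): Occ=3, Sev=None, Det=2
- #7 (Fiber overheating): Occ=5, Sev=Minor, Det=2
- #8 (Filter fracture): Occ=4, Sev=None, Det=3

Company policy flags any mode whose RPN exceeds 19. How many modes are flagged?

4

RPN = Severity × Occurrence × Detection:
  #1: 5 × 3 × 4 = 60
  #2: 5 × 5 × 5 = 125
  #3: 3 × 2 × 3 = 18
  #4: 5 × 4 × 2 = 40
  #5: 1 × 2 × 2 = 4
  #6: 1 × 3 × 2 = 6
  #7: 2 × 5 × 2 = 20
  #8: 1 × 4 × 3 = 12
Modes with RPN > 19: #1 (60), #2 (125), #4 (40), #7 (20) → 4.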